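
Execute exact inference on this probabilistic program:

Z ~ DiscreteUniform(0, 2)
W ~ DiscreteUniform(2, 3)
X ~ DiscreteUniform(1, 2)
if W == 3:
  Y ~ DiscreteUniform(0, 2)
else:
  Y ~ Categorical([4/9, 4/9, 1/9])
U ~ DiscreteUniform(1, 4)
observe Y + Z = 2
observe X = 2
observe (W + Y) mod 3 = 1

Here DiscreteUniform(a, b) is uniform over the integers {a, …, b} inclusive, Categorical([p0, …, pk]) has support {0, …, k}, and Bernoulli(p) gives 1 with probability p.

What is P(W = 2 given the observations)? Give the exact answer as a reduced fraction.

P(W = 2 | obs) = 1/4

Enumerate traces; 8 have nonzero weight after conditioning:
  (Z=0, W=2, X=2, Y=2, U=1) weight 1/432
  (Z=0, W=2, X=2, Y=2, U=2) weight 1/432
  (Z=0, W=2, X=2, Y=2, U=3) weight 1/432
  (Z=0, W=2, X=2, Y=2, U=4) weight 1/432
  (Z=1, W=3, X=2, Y=1, U=1) weight 1/144
  (Z=1, W=3, X=2, Y=1, U=2) weight 1/144
  (Z=1, W=3, X=2, Y=1, U=3) weight 1/144
  (Z=1, W=3, X=2, Y=1, U=4) weight 1/144
Group by W:
  weight(W=2) = 1/108
  weight(W=3) = 1/36
Total weight = 1/108 + 1/36 = 1/27
P(W=2 | obs) = 1/108 / 1/27 = 1/4
P(W=3 | obs) = 1/36 / 1/27 = 3/4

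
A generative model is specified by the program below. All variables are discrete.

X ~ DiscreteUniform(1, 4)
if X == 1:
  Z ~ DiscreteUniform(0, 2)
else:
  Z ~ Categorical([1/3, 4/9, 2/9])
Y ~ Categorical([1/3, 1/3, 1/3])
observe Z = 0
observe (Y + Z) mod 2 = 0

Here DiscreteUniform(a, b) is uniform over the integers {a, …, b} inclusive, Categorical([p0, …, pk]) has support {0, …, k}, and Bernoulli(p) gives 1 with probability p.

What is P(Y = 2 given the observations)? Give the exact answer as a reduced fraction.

P(Y = 2 | obs) = 1/2

Enumerate traces; 8 have nonzero weight after conditioning:
  (X=1, Z=0, Y=0) weight 1/36
  (X=1, Z=0, Y=2) weight 1/36
  (X=2, Z=0, Y=0) weight 1/36
  (X=2, Z=0, Y=2) weight 1/36
  (X=3, Z=0, Y=0) weight 1/36
  (X=3, Z=0, Y=2) weight 1/36
  (X=4, Z=0, Y=0) weight 1/36
  (X=4, Z=0, Y=2) weight 1/36
Group by Y:
  weight(Y=0) = 1/9
  weight(Y=2) = 1/9
Total weight = 1/9 + 1/9 = 2/9
P(Y=0 | obs) = 1/9 / 2/9 = 1/2
P(Y=2 | obs) = 1/9 / 2/9 = 1/2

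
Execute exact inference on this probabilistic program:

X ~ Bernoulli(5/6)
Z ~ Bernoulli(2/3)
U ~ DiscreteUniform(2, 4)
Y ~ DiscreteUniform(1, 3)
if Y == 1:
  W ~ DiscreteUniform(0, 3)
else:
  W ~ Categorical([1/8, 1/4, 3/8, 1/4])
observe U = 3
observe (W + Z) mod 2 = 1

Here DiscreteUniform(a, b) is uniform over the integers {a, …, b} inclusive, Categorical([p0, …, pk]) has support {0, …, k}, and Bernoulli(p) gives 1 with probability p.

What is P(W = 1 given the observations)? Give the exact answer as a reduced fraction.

Enumerate traces; 24 have nonzero weight after conditioning:
  (X=0, Z=0, U=3, Y=1, W=1) weight 1/648
  (X=0, Z=0, U=3, Y=1, W=3) weight 1/648
  (X=0, Z=0, U=3, Y=2, W=1) weight 1/648
  (X=0, Z=0, U=3, Y=2, W=3) weight 1/648
  (X=0, Z=0, U=3, Y=3, W=1) weight 1/648
  (X=0, Z=0, U=3, Y=3, W=3) weight 1/648
  (X=0, Z=1, U=3, Y=1, W=0) weight 1/324
  (X=0, Z=1, U=3, Y=1, W=2) weight 1/324
  … 16 more
Group by W:
  weight(W=0) = 1/27
  weight(W=1) = 1/36
  weight(W=2) = 2/27
  weight(W=3) = 1/36
Total weight = 1/27 + 1/36 + 2/27 + 1/36 = 1/6
P(W=0 | obs) = 1/27 / 1/6 = 2/9
P(W=1 | obs) = 1/36 / 1/6 = 1/6
P(W=2 | obs) = 2/27 / 1/6 = 4/9
P(W=3 | obs) = 1/36 / 1/6 = 1/6

P(W = 1 | obs) = 1/6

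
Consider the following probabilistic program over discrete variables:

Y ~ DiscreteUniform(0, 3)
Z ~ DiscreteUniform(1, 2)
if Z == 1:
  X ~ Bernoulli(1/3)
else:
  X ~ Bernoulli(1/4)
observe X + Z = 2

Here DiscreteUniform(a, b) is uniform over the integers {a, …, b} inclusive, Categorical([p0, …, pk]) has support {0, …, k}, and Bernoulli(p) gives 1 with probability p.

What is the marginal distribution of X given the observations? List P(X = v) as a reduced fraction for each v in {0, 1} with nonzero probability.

Enumerate traces; 8 have nonzero weight after conditioning:
  (Y=0, Z=1, X=1) weight 1/24
  (Y=0, Z=2, X=0) weight 3/32
  (Y=1, Z=1, X=1) weight 1/24
  (Y=1, Z=2, X=0) weight 3/32
  (Y=2, Z=1, X=1) weight 1/24
  (Y=2, Z=2, X=0) weight 3/32
  (Y=3, Z=1, X=1) weight 1/24
  (Y=3, Z=2, X=0) weight 3/32
Group by X:
  weight(X=0) = 3/8
  weight(X=1) = 1/6
Total weight = 3/8 + 1/6 = 13/24
P(X=0 | obs) = 3/8 / 13/24 = 9/13
P(X=1 | obs) = 1/6 / 13/24 = 4/13

P(X=0) = 9/13, P(X=1) = 4/13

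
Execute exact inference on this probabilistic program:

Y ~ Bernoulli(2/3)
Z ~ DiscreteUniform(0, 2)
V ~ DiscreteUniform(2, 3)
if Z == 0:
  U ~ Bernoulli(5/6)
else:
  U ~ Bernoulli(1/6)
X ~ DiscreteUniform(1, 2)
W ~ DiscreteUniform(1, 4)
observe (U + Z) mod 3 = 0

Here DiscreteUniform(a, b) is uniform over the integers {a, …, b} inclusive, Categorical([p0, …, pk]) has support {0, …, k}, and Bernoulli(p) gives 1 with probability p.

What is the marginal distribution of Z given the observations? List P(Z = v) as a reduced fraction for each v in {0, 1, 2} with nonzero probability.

Enumerate traces; 64 have nonzero weight after conditioning:
  (Y=0, Z=0, V=2, U=0, X=1, W=1) weight 1/864
  (Y=0, Z=0, V=2, U=0, X=1, W=2) weight 1/864
  (Y=0, Z=0, V=2, U=0, X=1, W=3) weight 1/864
  (Y=0, Z=0, V=2, U=0, X=1, W=4) weight 1/864
  (Y=0, Z=0, V=2, U=0, X=2, W=1) weight 1/864
  (Y=0, Z=0, V=2, U=0, X=2, W=2) weight 1/864
  (Y=0, Z=0, V=2, U=0, X=2, W=3) weight 1/864
  (Y=0, Z=0, V=2, U=0, X=2, W=4) weight 1/864
  (Y=0, Z=2, V=2, U=1, X=1, W=1) weight 1/864
  … 55 more
Group by Z:
  weight(Z=0) = 1/18
  weight(Z=2) = 1/18
Total weight = 1/18 + 1/18 = 1/9
P(Z=0 | obs) = 1/18 / 1/9 = 1/2
P(Z=2 | obs) = 1/18 / 1/9 = 1/2

P(Z=0) = 1/2, P(Z=2) = 1/2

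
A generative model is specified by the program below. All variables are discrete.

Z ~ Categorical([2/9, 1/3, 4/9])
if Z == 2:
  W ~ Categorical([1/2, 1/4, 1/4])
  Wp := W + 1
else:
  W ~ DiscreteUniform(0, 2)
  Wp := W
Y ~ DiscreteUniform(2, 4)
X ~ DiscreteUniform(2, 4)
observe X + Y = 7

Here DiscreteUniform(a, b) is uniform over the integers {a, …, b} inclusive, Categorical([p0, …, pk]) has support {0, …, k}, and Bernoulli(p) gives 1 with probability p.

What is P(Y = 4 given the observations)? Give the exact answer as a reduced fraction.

P(Y = 4 | obs) = 1/2

Enumerate traces; 18 have nonzero weight after conditioning:
  (Z=0, W=0, Y=3, X=4) weight 2/243
  (Z=0, W=0, Y=4, X=3) weight 2/243
  (Z=0, W=1, Y=3, X=4) weight 2/243
  (Z=0, W=1, Y=4, X=3) weight 2/243
  (Z=0, W=2, Y=3, X=4) weight 2/243
  (Z=0, W=2, Y=4, X=3) weight 2/243
  (Z=1, W=0, Y=3, X=4) weight 1/81
  (Z=1, W=0, Y=4, X=3) weight 1/81
  … 10 more
Group by Y:
  weight(Y=3) = 1/9
  weight(Y=4) = 1/9
Total weight = 1/9 + 1/9 = 2/9
P(Y=3 | obs) = 1/9 / 2/9 = 1/2
P(Y=4 | obs) = 1/9 / 2/9 = 1/2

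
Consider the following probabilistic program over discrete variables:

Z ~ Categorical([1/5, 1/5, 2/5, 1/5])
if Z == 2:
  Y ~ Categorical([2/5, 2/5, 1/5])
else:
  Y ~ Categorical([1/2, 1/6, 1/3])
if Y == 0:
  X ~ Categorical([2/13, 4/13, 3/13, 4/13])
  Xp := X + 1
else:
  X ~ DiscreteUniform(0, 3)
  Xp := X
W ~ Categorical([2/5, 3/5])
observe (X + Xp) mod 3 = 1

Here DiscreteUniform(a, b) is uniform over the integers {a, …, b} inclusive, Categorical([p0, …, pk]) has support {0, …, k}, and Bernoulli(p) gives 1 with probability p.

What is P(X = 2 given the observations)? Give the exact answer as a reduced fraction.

Enumerate traces; 32 have nonzero weight after conditioning:
  (Z=0, Y=0, X=0, W=0) weight 2/325
  (Z=0, Y=0, X=0, W=1) weight 3/325
  (Z=0, Y=0, X=3, W=0) weight 4/325
  (Z=0, Y=0, X=3, W=1) weight 6/325
  (Z=0, Y=1, X=2, W=0) weight 1/300
  (Z=0, Y=1, X=2, W=1) weight 1/200
  (Z=0, Y=2, X=2, W=0) weight 1/150
  (Z=0, Y=2, X=2, W=1) weight 1/100
  … 24 more
Group by X:
  weight(X=0) = 23/325
  weight(X=2) = 27/200
  weight(X=3) = 46/325
Total weight = 23/325 + 27/200 + 46/325 = 903/2600
P(X=0 | obs) = 23/325 / 903/2600 = 184/903
P(X=2 | obs) = 27/200 / 903/2600 = 117/301
P(X=3 | obs) = 46/325 / 903/2600 = 368/903

P(X = 2 | obs) = 117/301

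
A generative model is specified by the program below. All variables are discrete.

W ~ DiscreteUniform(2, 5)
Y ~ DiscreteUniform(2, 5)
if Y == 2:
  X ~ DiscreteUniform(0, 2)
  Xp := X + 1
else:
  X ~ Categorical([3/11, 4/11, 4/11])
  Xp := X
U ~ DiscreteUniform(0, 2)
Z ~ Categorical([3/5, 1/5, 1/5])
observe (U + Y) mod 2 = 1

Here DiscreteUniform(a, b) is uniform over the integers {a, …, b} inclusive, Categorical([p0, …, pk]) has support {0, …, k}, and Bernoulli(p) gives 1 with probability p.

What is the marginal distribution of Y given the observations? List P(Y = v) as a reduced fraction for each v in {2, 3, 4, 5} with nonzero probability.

Enumerate traces; 216 have nonzero weight after conditioning:
  (W=2, Y=2, X=0, U=1, Z=0) weight 1/240
  (W=2, Y=2, X=0, U=1, Z=1) weight 1/720
  (W=2, Y=2, X=0, U=1, Z=2) weight 1/720
  (W=2, Y=2, X=1, U=1, Z=0) weight 1/240
  (W=2, Y=2, X=1, U=1, Z=1) weight 1/720
  (W=2, Y=2, X=1, U=1, Z=2) weight 1/720
  (W=2, Y=2, X=2, U=1, Z=0) weight 1/240
  (W=2, Y=2, X=2, U=1, Z=1) weight 1/720
  (W=2, Y=3, X=0, U=0, Z=0) weight 3/880
  (W=2, Y=4, X=0, U=1, Z=0) weight 3/880
  … 206 more
Group by Y:
  weight(Y=2) = 1/12
  weight(Y=3) = 1/6
  weight(Y=4) = 1/12
  weight(Y=5) = 1/6
Total weight = 1/12 + 1/6 + 1/12 + 1/6 = 1/2
P(Y=2 | obs) = 1/12 / 1/2 = 1/6
P(Y=3 | obs) = 1/6 / 1/2 = 1/3
P(Y=4 | obs) = 1/12 / 1/2 = 1/6
P(Y=5 | obs) = 1/6 / 1/2 = 1/3

P(Y=2) = 1/6, P(Y=3) = 1/3, P(Y=4) = 1/6, P(Y=5) = 1/3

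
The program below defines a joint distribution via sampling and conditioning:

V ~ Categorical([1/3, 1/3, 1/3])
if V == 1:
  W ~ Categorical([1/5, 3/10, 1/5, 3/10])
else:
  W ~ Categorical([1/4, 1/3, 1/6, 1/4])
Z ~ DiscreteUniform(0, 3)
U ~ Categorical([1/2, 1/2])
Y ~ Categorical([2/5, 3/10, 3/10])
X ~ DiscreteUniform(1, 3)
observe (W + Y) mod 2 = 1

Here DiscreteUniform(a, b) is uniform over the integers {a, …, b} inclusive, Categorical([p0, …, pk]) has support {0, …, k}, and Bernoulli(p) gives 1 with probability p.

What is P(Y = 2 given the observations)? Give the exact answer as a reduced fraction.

Enumerate traces; 432 have nonzero weight after conditioning:
  (V=0, W=0, Z=0, U=0, Y=1, X=1) weight 1/960
  (V=0, W=0, Z=0, U=0, Y=1, X=2) weight 1/960
  (V=0, W=0, Z=0, U=0, Y=1, X=3) weight 1/960
  (V=0, W=0, Z=0, U=1, Y=1, X=1) weight 1/960
  (V=0, W=0, Z=0, U=1, Y=1, X=2) weight 1/960
  (V=0, W=0, Z=0, U=1, Y=1, X=3) weight 1/960
  (V=0, W=0, Z=1, U=0, Y=1, X=1) weight 1/960
  (V=0, W=0, Z=1, U=0, Y=1, X=2) weight 1/960
  (V=0, W=1, Z=0, U=0, Y=0, X=1) weight 1/540
  (V=0, W=1, Z=0, U=0, Y=2, X=1) weight 1/720
  … 422 more
Group by Y:
  weight(Y=0) = 53/225
  weight(Y=1) = 37/300
  weight(Y=2) = 53/300
Total weight = 53/225 + 37/300 + 53/300 = 241/450
P(Y=0 | obs) = 53/225 / 241/450 = 106/241
P(Y=1 | obs) = 37/300 / 241/450 = 111/482
P(Y=2 | obs) = 53/300 / 241/450 = 159/482

P(Y = 2 | obs) = 159/482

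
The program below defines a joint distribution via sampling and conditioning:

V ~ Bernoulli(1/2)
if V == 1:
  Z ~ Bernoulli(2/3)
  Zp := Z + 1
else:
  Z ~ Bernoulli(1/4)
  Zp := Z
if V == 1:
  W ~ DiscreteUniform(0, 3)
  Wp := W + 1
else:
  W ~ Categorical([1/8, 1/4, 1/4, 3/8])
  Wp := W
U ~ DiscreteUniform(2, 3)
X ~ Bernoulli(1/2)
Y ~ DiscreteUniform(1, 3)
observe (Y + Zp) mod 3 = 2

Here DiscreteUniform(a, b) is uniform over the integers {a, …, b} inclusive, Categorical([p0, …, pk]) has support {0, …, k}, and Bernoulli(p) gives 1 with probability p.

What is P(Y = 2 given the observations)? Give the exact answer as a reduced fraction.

Enumerate traces; 64 have nonzero weight after conditioning:
  (V=0, Z=0, W=0, U=2, X=0, Y=2) weight 1/256
  (V=0, Z=0, W=0, U=2, X=1, Y=2) weight 1/256
  (V=0, Z=0, W=0, U=3, X=0, Y=2) weight 1/256
  (V=0, Z=0, W=0, U=3, X=1, Y=2) weight 1/256
  (V=0, Z=0, W=1, U=2, X=0, Y=2) weight 1/128
  (V=0, Z=0, W=1, U=2, X=1, Y=2) weight 1/128
  (V=0, Z=0, W=1, U=3, X=0, Y=2) weight 1/128
  (V=0, Z=0, W=1, U=3, X=1, Y=2) weight 1/128
  (V=0, Z=1, W=0, U=2, X=0, Y=1) weight 1/768
  (V=1, Z=1, W=0, U=2, X=0, Y=3) weight 1/144
  … 54 more
Group by Y:
  weight(Y=1) = 7/72
  weight(Y=2) = 1/8
  weight(Y=3) = 1/9
Total weight = 7/72 + 1/8 + 1/9 = 1/3
P(Y=1 | obs) = 7/72 / 1/3 = 7/24
P(Y=2 | obs) = 1/8 / 1/3 = 3/8
P(Y=3 | obs) = 1/9 / 1/3 = 1/3

P(Y = 2 | obs) = 3/8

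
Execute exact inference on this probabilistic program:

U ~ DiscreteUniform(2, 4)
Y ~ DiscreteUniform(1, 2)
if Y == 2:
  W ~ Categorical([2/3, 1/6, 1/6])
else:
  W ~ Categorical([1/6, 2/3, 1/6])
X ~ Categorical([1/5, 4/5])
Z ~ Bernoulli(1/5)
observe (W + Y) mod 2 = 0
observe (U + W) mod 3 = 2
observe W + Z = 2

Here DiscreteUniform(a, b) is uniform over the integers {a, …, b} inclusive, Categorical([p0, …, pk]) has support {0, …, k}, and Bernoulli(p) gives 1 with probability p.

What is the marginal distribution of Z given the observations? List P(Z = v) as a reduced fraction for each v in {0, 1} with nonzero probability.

Enumerate traces; 4 have nonzero weight after conditioning:
  (U=3, Y=2, W=2, X=0, Z=0) weight 1/225
  (U=3, Y=2, W=2, X=1, Z=0) weight 4/225
  (U=4, Y=1, W=1, X=0, Z=1) weight 1/225
  (U=4, Y=1, W=1, X=1, Z=1) weight 4/225
Group by Z:
  weight(Z=0) = 1/45
  weight(Z=1) = 1/45
Total weight = 1/45 + 1/45 = 2/45
P(Z=0 | obs) = 1/45 / 2/45 = 1/2
P(Z=1 | obs) = 1/45 / 2/45 = 1/2

P(Z=0) = 1/2, P(Z=1) = 1/2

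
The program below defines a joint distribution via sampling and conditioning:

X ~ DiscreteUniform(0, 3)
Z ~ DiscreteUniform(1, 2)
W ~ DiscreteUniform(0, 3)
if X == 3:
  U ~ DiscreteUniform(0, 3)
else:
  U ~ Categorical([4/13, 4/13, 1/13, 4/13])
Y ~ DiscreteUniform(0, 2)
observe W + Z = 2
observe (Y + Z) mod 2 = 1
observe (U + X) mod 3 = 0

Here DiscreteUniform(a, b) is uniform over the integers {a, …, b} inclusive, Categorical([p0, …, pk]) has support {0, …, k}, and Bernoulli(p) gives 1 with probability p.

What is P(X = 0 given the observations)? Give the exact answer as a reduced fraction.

P(X = 0 | obs) = 16/39

Enumerate traces; 18 have nonzero weight after conditioning:
  (X=0, Z=1, W=1, U=0, Y=0) weight 1/312
  (X=0, Z=1, W=1, U=0, Y=2) weight 1/312
  (X=0, Z=1, W=1, U=3, Y=0) weight 1/312
  (X=0, Z=1, W=1, U=3, Y=2) weight 1/312
  (X=0, Z=2, W=0, U=0, Y=1) weight 1/312
  (X=0, Z=2, W=0, U=3, Y=1) weight 1/312
  (X=1, Z=1, W=1, U=2, Y=0) weight 1/1248
  (X=1, Z=1, W=1, U=2, Y=2) weight 1/1248
  (X=2, Z=1, W=1, U=1, Y=0) weight 1/312
  (X=3, Z=1, W=1, U=0, Y=0) weight 1/384
  … 8 more
Group by X:
  weight(X=0) = 1/52
  weight(X=1) = 1/416
  weight(X=2) = 1/104
  weight(X=3) = 1/64
Total weight = 1/52 + 1/416 + 1/104 + 1/64 = 3/64
P(X=0 | obs) = 1/52 / 3/64 = 16/39
P(X=1 | obs) = 1/416 / 3/64 = 2/39
P(X=2 | obs) = 1/104 / 3/64 = 8/39
P(X=3 | obs) = 1/64 / 3/64 = 1/3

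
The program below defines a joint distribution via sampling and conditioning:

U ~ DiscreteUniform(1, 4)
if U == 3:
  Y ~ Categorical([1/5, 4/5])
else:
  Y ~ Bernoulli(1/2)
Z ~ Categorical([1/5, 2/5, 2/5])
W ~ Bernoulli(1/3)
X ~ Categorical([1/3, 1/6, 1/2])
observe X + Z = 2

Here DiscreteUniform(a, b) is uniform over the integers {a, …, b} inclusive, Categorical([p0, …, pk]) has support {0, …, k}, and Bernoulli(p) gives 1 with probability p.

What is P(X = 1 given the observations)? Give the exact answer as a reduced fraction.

P(X = 1 | obs) = 2/9

Enumerate traces; 48 have nonzero weight after conditioning:
  (U=1, Y=0, Z=0, W=0, X=2) weight 1/120
  (U=1, Y=0, Z=0, W=1, X=2) weight 1/240
  (U=1, Y=0, Z=1, W=0, X=1) weight 1/180
  (U=1, Y=0, Z=1, W=1, X=1) weight 1/360
  (U=1, Y=0, Z=2, W=0, X=0) weight 1/90
  (U=1, Y=0, Z=2, W=1, X=0) weight 1/180
  (U=1, Y=1, Z=0, W=0, X=2) weight 1/120
  (U=1, Y=1, Z=0, W=1, X=2) weight 1/240
  … 40 more
Group by X:
  weight(X=0) = 2/15
  weight(X=1) = 1/15
  weight(X=2) = 1/10
Total weight = 2/15 + 1/15 + 1/10 = 3/10
P(X=0 | obs) = 2/15 / 3/10 = 4/9
P(X=1 | obs) = 1/15 / 3/10 = 2/9
P(X=2 | obs) = 1/10 / 3/10 = 1/3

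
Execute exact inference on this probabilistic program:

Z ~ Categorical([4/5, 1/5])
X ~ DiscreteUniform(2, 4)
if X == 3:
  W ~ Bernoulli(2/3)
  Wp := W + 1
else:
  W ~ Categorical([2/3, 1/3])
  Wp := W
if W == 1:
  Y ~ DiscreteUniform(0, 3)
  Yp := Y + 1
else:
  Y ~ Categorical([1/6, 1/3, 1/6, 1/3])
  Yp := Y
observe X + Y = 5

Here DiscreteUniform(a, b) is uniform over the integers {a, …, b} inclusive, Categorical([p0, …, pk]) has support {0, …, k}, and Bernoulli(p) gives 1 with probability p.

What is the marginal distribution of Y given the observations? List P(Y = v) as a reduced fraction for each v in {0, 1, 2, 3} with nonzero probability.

P(Y=1) = 11/30, P(Y=2) = 4/15, P(Y=3) = 11/30

Enumerate traces; 12 have nonzero weight after conditioning:
  (Z=0, X=2, W=0, Y=3) weight 8/135
  (Z=0, X=2, W=1, Y=3) weight 1/45
  (Z=0, X=3, W=0, Y=2) weight 2/135
  (Z=0, X=3, W=1, Y=2) weight 2/45
  (Z=0, X=4, W=0, Y=1) weight 8/135
  (Z=0, X=4, W=1, Y=1) weight 1/45
  (Z=1, X=2, W=0, Y=3) weight 2/135
  (Z=1, X=2, W=1, Y=3) weight 1/180
  … 4 more
Group by Y:
  weight(Y=1) = 11/108
  weight(Y=2) = 2/27
  weight(Y=3) = 11/108
Total weight = 11/108 + 2/27 + 11/108 = 5/18
P(Y=1 | obs) = 11/108 / 5/18 = 11/30
P(Y=2 | obs) = 2/27 / 5/18 = 4/15
P(Y=3 | obs) = 11/108 / 5/18 = 11/30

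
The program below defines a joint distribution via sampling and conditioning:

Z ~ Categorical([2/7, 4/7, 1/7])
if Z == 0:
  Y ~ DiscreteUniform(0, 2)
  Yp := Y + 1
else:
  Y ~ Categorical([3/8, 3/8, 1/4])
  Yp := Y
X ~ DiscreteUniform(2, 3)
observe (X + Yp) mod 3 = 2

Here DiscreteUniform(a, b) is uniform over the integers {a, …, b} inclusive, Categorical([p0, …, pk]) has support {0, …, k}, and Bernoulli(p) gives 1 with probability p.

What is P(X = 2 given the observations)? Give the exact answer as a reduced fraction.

Enumerate traces; 6 have nonzero weight after conditioning:
  (Z=0, Y=1, X=3) weight 1/21
  (Z=0, Y=2, X=2) weight 1/21
  (Z=1, Y=0, X=2) weight 3/28
  (Z=1, Y=2, X=3) weight 1/14
  (Z=2, Y=0, X=2) weight 3/112
  (Z=2, Y=2, X=3) weight 1/56
Group by X:
  weight(X=2) = 61/336
  weight(X=3) = 23/168
Total weight = 61/336 + 23/168 = 107/336
P(X=2 | obs) = 61/336 / 107/336 = 61/107
P(X=3 | obs) = 23/168 / 107/336 = 46/107

P(X = 2 | obs) = 61/107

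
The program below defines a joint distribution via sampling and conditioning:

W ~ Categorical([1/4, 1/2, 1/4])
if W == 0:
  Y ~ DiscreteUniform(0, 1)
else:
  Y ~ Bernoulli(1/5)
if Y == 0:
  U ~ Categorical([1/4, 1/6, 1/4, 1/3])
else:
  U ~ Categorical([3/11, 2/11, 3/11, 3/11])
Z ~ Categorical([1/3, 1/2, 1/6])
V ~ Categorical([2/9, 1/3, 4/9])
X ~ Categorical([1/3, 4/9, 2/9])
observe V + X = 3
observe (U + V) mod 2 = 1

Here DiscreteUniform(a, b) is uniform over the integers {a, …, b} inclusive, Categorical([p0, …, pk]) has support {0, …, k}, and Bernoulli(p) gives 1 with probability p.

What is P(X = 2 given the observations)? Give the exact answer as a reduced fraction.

Enumerate traces; 72 have nonzero weight after conditioning:
  (W=0, Y=0, U=0, Z=0, V=1, X=2) weight 1/1296
  (W=0, Y=0, U=0, Z=1, V=1, X=2) weight 1/864
  (W=0, Y=0, U=0, Z=2, V=1, X=2) weight 1/2592
  (W=0, Y=0, U=1, Z=0, V=2, X=1) weight 1/729
  (W=0, Y=0, U=1, Z=1, V=2, X=1) weight 1/486
  (W=0, Y=0, U=1, Z=2, V=2, X=1) weight 1/1458
  (W=0, Y=0, U=2, Z=0, V=1, X=2) weight 1/1296
  (W=0, Y=0, U=2, Z=1, V=1, X=2) weight 1/864
  … 64 more
Group by X:
  weight(X=1) = 13/135
  weight(X=2) = 41/1080
Total weight = 13/135 + 41/1080 = 29/216
P(X=1 | obs) = 13/135 / 29/216 = 104/145
P(X=2 | obs) = 41/1080 / 29/216 = 41/145

P(X = 2 | obs) = 41/145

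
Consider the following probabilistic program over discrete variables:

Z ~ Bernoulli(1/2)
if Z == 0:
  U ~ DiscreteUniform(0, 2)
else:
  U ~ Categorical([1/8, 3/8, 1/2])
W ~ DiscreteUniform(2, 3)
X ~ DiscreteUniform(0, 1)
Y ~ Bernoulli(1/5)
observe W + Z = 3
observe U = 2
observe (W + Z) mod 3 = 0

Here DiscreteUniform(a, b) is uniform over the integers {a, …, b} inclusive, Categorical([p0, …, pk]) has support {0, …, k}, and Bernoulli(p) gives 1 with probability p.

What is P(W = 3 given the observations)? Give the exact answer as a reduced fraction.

P(W = 3 | obs) = 2/5

Enumerate traces; 8 have nonzero weight after conditioning:
  (Z=0, U=2, W=3, X=0, Y=0) weight 1/30
  (Z=0, U=2, W=3, X=0, Y=1) weight 1/120
  (Z=0, U=2, W=3, X=1, Y=0) weight 1/30
  (Z=0, U=2, W=3, X=1, Y=1) weight 1/120
  (Z=1, U=2, W=2, X=0, Y=0) weight 1/20
  (Z=1, U=2, W=2, X=0, Y=1) weight 1/80
  (Z=1, U=2, W=2, X=1, Y=0) weight 1/20
  (Z=1, U=2, W=2, X=1, Y=1) weight 1/80
Group by W:
  weight(W=2) = 1/8
  weight(W=3) = 1/12
Total weight = 1/8 + 1/12 = 5/24
P(W=2 | obs) = 1/8 / 5/24 = 3/5
P(W=3 | obs) = 1/12 / 5/24 = 2/5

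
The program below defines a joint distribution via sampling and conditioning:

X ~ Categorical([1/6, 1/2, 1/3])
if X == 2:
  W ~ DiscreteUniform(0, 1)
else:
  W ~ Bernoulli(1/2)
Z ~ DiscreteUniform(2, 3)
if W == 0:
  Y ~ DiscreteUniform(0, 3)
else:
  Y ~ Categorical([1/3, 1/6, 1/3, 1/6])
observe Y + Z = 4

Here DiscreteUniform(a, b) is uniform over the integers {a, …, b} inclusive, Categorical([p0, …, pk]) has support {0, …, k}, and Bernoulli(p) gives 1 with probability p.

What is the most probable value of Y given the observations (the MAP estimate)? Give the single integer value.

Enumerate traces; 12 have nonzero weight after conditioning:
  (X=0, W=0, Z=2, Y=2) weight 1/96
  (X=0, W=0, Z=3, Y=1) weight 1/96
  (X=0, W=1, Z=2, Y=2) weight 1/72
  (X=0, W=1, Z=3, Y=1) weight 1/144
  (X=1, W=0, Z=2, Y=2) weight 1/32
  (X=1, W=0, Z=3, Y=1) weight 1/32
  (X=1, W=1, Z=2, Y=2) weight 1/24
  (X=1, W=1, Z=3, Y=1) weight 1/48
  … 4 more
Group by Y:
  weight(Y=1) = 5/48
  weight(Y=2) = 7/48
Total weight = 5/48 + 7/48 = 1/4
P(Y=1 | obs) = 5/48 / 1/4 = 5/12
P(Y=2 | obs) = 7/48 / 1/4 = 7/12
argmax = 2

argmax_v P(Y = v | obs) = 2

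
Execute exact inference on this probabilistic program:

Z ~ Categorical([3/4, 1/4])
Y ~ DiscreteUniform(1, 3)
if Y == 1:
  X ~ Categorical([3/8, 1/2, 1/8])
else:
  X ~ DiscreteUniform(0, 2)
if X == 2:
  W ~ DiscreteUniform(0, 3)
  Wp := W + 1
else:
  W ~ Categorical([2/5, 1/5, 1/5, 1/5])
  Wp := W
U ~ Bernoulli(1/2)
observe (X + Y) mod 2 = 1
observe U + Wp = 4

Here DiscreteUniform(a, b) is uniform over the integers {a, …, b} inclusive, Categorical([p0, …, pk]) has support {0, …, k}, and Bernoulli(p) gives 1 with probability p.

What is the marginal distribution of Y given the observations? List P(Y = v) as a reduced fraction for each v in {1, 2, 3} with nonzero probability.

Enumerate traces; 14 have nonzero weight after conditioning:
  (Z=0, Y=1, X=0, W=3, U=1) weight 3/320
  (Z=0, Y=1, X=2, W=2, U=1) weight 1/256
  (Z=0, Y=1, X=2, W=3, U=0) weight 1/256
  (Z=0, Y=2, X=1, W=3, U=1) weight 1/120
  (Z=0, Y=3, X=0, W=3, U=1) weight 1/120
  (Z=0, Y=3, X=2, W=2, U=1) weight 1/96
  (Z=0, Y=3, X=2, W=3, U=0) weight 1/96
  (Z=1, Y=1, X=0, W=3, U=1) weight 1/320
  … 6 more
Group by Y:
  weight(Y=1) = 11/480
  weight(Y=2) = 1/90
  weight(Y=3) = 7/180
Total weight = 11/480 + 1/90 + 7/180 = 7/96
P(Y=1 | obs) = 11/480 / 7/96 = 11/35
P(Y=2 | obs) = 1/90 / 7/96 = 16/105
P(Y=3 | obs) = 7/180 / 7/96 = 8/15

P(Y=1) = 11/35, P(Y=2) = 16/105, P(Y=3) = 8/15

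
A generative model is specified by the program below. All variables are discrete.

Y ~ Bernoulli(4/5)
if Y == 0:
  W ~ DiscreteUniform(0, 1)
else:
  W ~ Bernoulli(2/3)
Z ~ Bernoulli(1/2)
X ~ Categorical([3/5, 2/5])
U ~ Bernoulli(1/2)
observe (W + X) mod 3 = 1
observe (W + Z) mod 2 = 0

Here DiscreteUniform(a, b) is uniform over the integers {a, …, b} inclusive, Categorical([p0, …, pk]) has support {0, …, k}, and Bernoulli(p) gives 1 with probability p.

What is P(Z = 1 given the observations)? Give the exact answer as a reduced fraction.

P(Z = 1 | obs) = 57/79

Enumerate traces; 8 have nonzero weight after conditioning:
  (Y=0, W=0, Z=0, X=1, U=0) weight 1/100
  (Y=0, W=0, Z=0, X=1, U=1) weight 1/100
  (Y=0, W=1, Z=1, X=0, U=0) weight 3/200
  (Y=0, W=1, Z=1, X=0, U=1) weight 3/200
  (Y=1, W=0, Z=0, X=1, U=0) weight 2/75
  (Y=1, W=0, Z=0, X=1, U=1) weight 2/75
  (Y=1, W=1, Z=1, X=0, U=0) weight 2/25
  (Y=1, W=1, Z=1, X=0, U=1) weight 2/25
Group by Z:
  weight(Z=0) = 11/150
  weight(Z=1) = 19/100
Total weight = 11/150 + 19/100 = 79/300
P(Z=0 | obs) = 11/150 / 79/300 = 22/79
P(Z=1 | obs) = 19/100 / 79/300 = 57/79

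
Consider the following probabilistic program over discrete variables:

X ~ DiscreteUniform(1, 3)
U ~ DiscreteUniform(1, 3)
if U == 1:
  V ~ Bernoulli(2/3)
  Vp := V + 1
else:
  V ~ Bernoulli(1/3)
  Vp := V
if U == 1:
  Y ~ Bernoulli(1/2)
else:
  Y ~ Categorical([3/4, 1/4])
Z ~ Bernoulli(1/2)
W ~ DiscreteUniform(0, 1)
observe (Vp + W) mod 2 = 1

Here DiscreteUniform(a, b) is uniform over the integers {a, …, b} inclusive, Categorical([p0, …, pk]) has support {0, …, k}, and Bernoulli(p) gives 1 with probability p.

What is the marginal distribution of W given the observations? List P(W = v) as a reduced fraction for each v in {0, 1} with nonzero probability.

Enumerate traces; 72 have nonzero weight after conditioning:
  (X=1, U=1, V=0, Y=0, Z=0, W=0) weight 1/216
  (X=1, U=1, V=0, Y=0, Z=1, W=0) weight 1/216
  (X=1, U=1, V=0, Y=1, Z=0, W=0) weight 1/216
  (X=1, U=1, V=0, Y=1, Z=1, W=0) weight 1/216
  (X=1, U=1, V=1, Y=0, Z=0, W=1) weight 1/108
  (X=1, U=1, V=1, Y=0, Z=1, W=1) weight 1/108
  (X=1, U=1, V=1, Y=1, Z=0, W=1) weight 1/108
  (X=1, U=1, V=1, Y=1, Z=1, W=1) weight 1/108
  … 64 more
Group by W:
  weight(W=0) = 1/6
  weight(W=1) = 1/3
Total weight = 1/6 + 1/3 = 1/2
P(W=0 | obs) = 1/6 / 1/2 = 1/3
P(W=1 | obs) = 1/3 / 1/2 = 2/3

P(W=0) = 1/3, P(W=1) = 2/3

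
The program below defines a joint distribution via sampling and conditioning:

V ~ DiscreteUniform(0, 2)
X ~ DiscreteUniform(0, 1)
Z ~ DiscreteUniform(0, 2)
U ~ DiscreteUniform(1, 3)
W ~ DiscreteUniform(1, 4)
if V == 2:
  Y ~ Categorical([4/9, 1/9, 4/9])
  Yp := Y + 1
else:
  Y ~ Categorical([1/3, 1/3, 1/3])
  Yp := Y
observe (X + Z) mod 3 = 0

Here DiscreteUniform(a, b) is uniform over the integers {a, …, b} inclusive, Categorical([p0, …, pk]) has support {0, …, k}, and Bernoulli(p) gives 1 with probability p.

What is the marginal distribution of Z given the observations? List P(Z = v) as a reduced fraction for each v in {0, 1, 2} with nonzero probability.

P(Z=0) = 1/2, P(Z=2) = 1/2

Enumerate traces; 216 have nonzero weight after conditioning:
  (V=0, X=0, Z=0, U=1, W=1, Y=0) weight 1/648
  (V=0, X=0, Z=0, U=1, W=1, Y=1) weight 1/648
  (V=0, X=0, Z=0, U=1, W=1, Y=2) weight 1/648
  (V=0, X=0, Z=0, U=1, W=2, Y=0) weight 1/648
  (V=0, X=0, Z=0, U=1, W=2, Y=1) weight 1/648
  (V=0, X=0, Z=0, U=1, W=2, Y=2) weight 1/648
  (V=0, X=0, Z=0, U=1, W=3, Y=0) weight 1/648
  (V=0, X=0, Z=0, U=1, W=3, Y=1) weight 1/648
  (V=0, X=1, Z=2, U=1, W=1, Y=0) weight 1/648
  … 207 more
Group by Z:
  weight(Z=0) = 1/6
  weight(Z=2) = 1/6
Total weight = 1/6 + 1/6 = 1/3
P(Z=0 | obs) = 1/6 / 1/3 = 1/2
P(Z=2 | obs) = 1/6 / 1/3 = 1/2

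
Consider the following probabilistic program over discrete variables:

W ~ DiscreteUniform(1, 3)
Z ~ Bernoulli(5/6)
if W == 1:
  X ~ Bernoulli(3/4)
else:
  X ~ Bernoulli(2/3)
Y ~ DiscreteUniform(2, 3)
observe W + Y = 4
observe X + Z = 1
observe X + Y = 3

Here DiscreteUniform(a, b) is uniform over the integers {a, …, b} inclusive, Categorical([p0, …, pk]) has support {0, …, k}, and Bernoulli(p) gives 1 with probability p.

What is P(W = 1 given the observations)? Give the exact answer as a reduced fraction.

Enumerate traces; 2 have nonzero weight after conditioning:
  (W=1, Z=1, X=0, Y=3) weight 5/144
  (W=2, Z=0, X=1, Y=2) weight 1/54
Group by W:
  weight(W=1) = 5/144
  weight(W=2) = 1/54
Total weight = 5/144 + 1/54 = 23/432
P(W=1 | obs) = 5/144 / 23/432 = 15/23
P(W=2 | obs) = 1/54 / 23/432 = 8/23

P(W = 1 | obs) = 15/23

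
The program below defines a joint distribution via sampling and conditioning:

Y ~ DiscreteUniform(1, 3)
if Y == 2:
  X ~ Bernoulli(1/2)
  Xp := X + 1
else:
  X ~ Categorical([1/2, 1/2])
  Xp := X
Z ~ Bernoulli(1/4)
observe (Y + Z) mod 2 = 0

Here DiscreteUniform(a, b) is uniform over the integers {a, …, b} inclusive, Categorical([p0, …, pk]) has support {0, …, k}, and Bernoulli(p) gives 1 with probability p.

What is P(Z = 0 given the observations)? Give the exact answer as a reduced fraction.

Enumerate traces; 6 have nonzero weight after conditioning:
  (Y=1, X=0, Z=1) weight 1/24
  (Y=1, X=1, Z=1) weight 1/24
  (Y=2, X=0, Z=0) weight 1/8
  (Y=2, X=1, Z=0) weight 1/8
  (Y=3, X=0, Z=1) weight 1/24
  (Y=3, X=1, Z=1) weight 1/24
Group by Z:
  weight(Z=0) = 1/4
  weight(Z=1) = 1/6
Total weight = 1/4 + 1/6 = 5/12
P(Z=0 | obs) = 1/4 / 5/12 = 3/5
P(Z=1 | obs) = 1/6 / 5/12 = 2/5

P(Z = 0 | obs) = 3/5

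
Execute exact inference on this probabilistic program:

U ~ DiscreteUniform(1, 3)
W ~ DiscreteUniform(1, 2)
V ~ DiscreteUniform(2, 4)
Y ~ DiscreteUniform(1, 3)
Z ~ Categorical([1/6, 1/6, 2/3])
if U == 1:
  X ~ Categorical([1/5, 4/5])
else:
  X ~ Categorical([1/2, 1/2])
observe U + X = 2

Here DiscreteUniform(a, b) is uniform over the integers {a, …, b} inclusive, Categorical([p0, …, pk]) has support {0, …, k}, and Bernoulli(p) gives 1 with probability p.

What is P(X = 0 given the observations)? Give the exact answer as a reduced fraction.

P(X = 0 | obs) = 5/13

Enumerate traces; 108 have nonzero weight after conditioning:
  (U=1, W=1, V=2, Y=1, Z=0, X=1) weight 1/405
  (U=1, W=1, V=2, Y=1, Z=1, X=1) weight 1/405
  (U=1, W=1, V=2, Y=1, Z=2, X=1) weight 4/405
  (U=1, W=1, V=2, Y=2, Z=0, X=1) weight 1/405
  (U=1, W=1, V=2, Y=2, Z=1, X=1) weight 1/405
  (U=1, W=1, V=2, Y=2, Z=2, X=1) weight 4/405
  (U=1, W=1, V=2, Y=3, Z=0, X=1) weight 1/405
  (U=1, W=1, V=2, Y=3, Z=1, X=1) weight 1/405
  (U=2, W=1, V=2, Y=1, Z=0, X=0) weight 1/648
  … 99 more
Group by X:
  weight(X=0) = 1/6
  weight(X=1) = 4/15
Total weight = 1/6 + 4/15 = 13/30
P(X=0 | obs) = 1/6 / 13/30 = 5/13
P(X=1 | obs) = 4/15 / 13/30 = 8/13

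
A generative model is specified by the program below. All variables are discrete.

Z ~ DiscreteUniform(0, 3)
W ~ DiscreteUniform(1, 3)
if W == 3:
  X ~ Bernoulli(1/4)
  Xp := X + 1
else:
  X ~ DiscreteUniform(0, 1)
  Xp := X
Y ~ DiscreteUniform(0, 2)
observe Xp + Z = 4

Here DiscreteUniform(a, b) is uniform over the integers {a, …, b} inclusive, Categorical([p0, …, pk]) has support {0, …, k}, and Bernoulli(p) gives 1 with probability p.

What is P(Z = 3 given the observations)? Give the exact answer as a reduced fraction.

P(Z = 3 | obs) = 7/8

Enumerate traces; 12 have nonzero weight after conditioning:
  (Z=2, W=3, X=1, Y=0) weight 1/144
  (Z=2, W=3, X=1, Y=1) weight 1/144
  (Z=2, W=3, X=1, Y=2) weight 1/144
  (Z=3, W=1, X=1, Y=0) weight 1/72
  (Z=3, W=1, X=1, Y=1) weight 1/72
  (Z=3, W=1, X=1, Y=2) weight 1/72
  (Z=3, W=2, X=1, Y=0) weight 1/72
  (Z=3, W=2, X=1, Y=1) weight 1/72
  … 4 more
Group by Z:
  weight(Z=2) = 1/48
  weight(Z=3) = 7/48
Total weight = 1/48 + 7/48 = 1/6
P(Z=2 | obs) = 1/48 / 1/6 = 1/8
P(Z=3 | obs) = 7/48 / 1/6 = 7/8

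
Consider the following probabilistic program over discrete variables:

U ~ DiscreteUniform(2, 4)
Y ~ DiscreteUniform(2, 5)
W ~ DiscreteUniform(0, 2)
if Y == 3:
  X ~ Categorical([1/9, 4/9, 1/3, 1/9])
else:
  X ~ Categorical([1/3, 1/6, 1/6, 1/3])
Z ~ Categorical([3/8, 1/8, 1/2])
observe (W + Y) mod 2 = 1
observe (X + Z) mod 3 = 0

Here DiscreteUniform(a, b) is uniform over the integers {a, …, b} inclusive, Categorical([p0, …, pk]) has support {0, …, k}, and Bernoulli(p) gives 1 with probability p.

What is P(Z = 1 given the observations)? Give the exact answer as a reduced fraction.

Enumerate traces; 72 have nonzero weight after conditioning:
  (U=2, Y=2, W=1, X=0, Z=0) weight 1/288
  (U=2, Y=2, W=1, X=1, Z=2) weight 1/432
  (U=2, Y=2, W=1, X=2, Z=1) weight 1/1728
  (U=2, Y=2, W=1, X=3, Z=0) weight 1/288
  (U=2, Y=3, W=0, X=0, Z=0) weight 1/864
  (U=2, Y=3, W=0, X=1, Z=2) weight 1/162
  (U=2, Y=3, W=0, X=2, Z=1) weight 1/864
  (U=2, Y=3, W=0, X=3, Z=0) weight 1/864
  … 64 more
Group by Z:
  weight(Z=0) = 7/72
  weight(Z=1) = 1/72
  weight(Z=2) = 7/108
Total weight = 7/72 + 1/72 + 7/108 = 19/108
P(Z=0 | obs) = 7/72 / 19/108 = 21/38
P(Z=1 | obs) = 1/72 / 19/108 = 3/38
P(Z=2 | obs) = 7/108 / 19/108 = 7/19

P(Z = 1 | obs) = 3/38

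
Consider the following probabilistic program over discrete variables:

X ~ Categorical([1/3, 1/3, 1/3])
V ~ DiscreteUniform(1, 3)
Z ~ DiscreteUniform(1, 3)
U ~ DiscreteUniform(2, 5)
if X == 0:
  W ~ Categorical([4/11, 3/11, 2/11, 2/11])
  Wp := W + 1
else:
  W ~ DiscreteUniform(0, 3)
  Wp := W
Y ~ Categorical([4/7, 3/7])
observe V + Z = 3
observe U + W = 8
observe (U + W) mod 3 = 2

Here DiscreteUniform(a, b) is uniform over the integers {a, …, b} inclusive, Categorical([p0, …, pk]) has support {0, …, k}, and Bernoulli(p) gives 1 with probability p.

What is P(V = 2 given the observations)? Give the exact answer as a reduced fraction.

P(V = 2 | obs) = 1/2

Enumerate traces; 12 have nonzero weight after conditioning:
  (X=0, V=1, Z=2, U=5, W=3, Y=0) weight 2/2079
  (X=0, V=1, Z=2, U=5, W=3, Y=1) weight 1/1386
  (X=0, V=2, Z=1, U=5, W=3, Y=0) weight 2/2079
  (X=0, V=2, Z=1, U=5, W=3, Y=1) weight 1/1386
  (X=1, V=1, Z=2, U=5, W=3, Y=0) weight 1/756
  (X=1, V=1, Z=2, U=5, W=3, Y=1) weight 1/1008
  (X=1, V=2, Z=1, U=5, W=3, Y=0) weight 1/756
  (X=1, V=2, Z=1, U=5, W=3, Y=1) weight 1/1008
  … 4 more
Group by V:
  weight(V=1) = 5/792
  weight(V=2) = 5/792
Total weight = 5/792 + 5/792 = 5/396
P(V=1 | obs) = 5/792 / 5/396 = 1/2
P(V=2 | obs) = 5/792 / 5/396 = 1/2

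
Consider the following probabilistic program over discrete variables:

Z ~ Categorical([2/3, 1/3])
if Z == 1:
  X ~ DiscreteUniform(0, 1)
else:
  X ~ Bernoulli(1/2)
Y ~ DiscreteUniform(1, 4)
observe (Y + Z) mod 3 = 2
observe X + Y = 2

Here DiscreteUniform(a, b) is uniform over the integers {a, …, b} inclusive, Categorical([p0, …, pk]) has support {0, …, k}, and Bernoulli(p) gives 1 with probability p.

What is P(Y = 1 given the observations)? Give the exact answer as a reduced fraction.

P(Y = 1 | obs) = 1/3

Enumerate traces; 2 have nonzero weight after conditioning:
  (Z=0, X=0, Y=2) weight 1/12
  (Z=1, X=1, Y=1) weight 1/24
Group by Y:
  weight(Y=1) = 1/24
  weight(Y=2) = 1/12
Total weight = 1/24 + 1/12 = 1/8
P(Y=1 | obs) = 1/24 / 1/8 = 1/3
P(Y=2 | obs) = 1/12 / 1/8 = 2/3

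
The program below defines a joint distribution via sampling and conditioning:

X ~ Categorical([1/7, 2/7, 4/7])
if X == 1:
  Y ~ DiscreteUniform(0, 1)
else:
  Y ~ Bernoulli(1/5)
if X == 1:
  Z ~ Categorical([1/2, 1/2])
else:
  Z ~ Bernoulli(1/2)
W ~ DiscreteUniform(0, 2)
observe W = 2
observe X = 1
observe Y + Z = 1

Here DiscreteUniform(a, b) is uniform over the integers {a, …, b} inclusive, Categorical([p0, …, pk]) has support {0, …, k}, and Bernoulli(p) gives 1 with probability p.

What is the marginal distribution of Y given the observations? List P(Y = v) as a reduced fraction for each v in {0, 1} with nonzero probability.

Enumerate traces; 2 have nonzero weight after conditioning:
  (X=1, Y=0, Z=1, W=2) weight 1/42
  (X=1, Y=1, Z=0, W=2) weight 1/42
Group by Y:
  weight(Y=0) = 1/42
  weight(Y=1) = 1/42
Total weight = 1/42 + 1/42 = 1/21
P(Y=0 | obs) = 1/42 / 1/21 = 1/2
P(Y=1 | obs) = 1/42 / 1/21 = 1/2

P(Y=0) = 1/2, P(Y=1) = 1/2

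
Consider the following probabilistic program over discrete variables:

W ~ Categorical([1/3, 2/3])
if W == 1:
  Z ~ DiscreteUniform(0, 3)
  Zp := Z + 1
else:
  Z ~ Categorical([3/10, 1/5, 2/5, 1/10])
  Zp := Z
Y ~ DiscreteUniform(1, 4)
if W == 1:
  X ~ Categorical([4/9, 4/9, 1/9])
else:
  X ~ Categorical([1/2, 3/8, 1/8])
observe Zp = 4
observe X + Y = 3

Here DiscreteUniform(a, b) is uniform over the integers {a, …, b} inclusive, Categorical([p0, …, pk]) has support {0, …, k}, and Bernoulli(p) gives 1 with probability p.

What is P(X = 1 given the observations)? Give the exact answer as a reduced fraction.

P(X = 1 | obs) = 4/9

Enumerate traces; 3 have nonzero weight after conditioning:
  (W=1, Z=3, Y=1, X=2) weight 1/216
  (W=1, Z=3, Y=2, X=1) weight 1/54
  (W=1, Z=3, Y=3, X=0) weight 1/54
Group by X:
  weight(X=0) = 1/54
  weight(X=1) = 1/54
  weight(X=2) = 1/216
Total weight = 1/54 + 1/54 + 1/216 = 1/24
P(X=0 | obs) = 1/54 / 1/24 = 4/9
P(X=1 | obs) = 1/54 / 1/24 = 4/9
P(X=2 | obs) = 1/216 / 1/24 = 1/9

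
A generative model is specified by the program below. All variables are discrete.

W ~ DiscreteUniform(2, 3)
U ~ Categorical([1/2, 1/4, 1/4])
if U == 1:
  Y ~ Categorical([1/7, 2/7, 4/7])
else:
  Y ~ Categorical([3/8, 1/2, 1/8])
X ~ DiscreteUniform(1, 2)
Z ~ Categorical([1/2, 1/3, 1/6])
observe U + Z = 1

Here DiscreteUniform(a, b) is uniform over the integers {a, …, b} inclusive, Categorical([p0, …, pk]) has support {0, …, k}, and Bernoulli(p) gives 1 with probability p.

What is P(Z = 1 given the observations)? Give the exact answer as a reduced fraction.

P(Z = 1 | obs) = 4/7

Enumerate traces; 24 have nonzero weight after conditioning:
  (W=2, U=0, Y=0, X=1, Z=1) weight 1/64
  (W=2, U=0, Y=0, X=2, Z=1) weight 1/64
  (W=2, U=0, Y=1, X=1, Z=1) weight 1/48
  (W=2, U=0, Y=1, X=2, Z=1) weight 1/48
  (W=2, U=0, Y=2, X=1, Z=1) weight 1/192
  (W=2, U=0, Y=2, X=2, Z=1) weight 1/192
  (W=2, U=1, Y=0, X=1, Z=0) weight 1/224
  (W=2, U=1, Y=0, X=2, Z=0) weight 1/224
  … 16 more
Group by Z:
  weight(Z=0) = 1/8
  weight(Z=1) = 1/6
Total weight = 1/8 + 1/6 = 7/24
P(Z=0 | obs) = 1/8 / 7/24 = 3/7
P(Z=1 | obs) = 1/6 / 7/24 = 4/7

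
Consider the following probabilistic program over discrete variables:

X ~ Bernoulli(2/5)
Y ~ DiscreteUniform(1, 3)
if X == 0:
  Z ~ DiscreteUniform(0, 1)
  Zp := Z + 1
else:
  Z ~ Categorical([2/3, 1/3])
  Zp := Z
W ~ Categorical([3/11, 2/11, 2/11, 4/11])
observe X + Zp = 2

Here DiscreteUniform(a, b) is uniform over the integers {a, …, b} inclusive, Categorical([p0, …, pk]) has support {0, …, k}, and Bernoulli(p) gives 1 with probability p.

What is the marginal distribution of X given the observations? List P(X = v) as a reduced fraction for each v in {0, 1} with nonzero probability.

Enumerate traces; 24 have nonzero weight after conditioning:
  (X=0, Y=1, Z=1, W=0) weight 3/110
  (X=0, Y=1, Z=1, W=1) weight 1/55
  (X=0, Y=1, Z=1, W=2) weight 1/55
  (X=0, Y=1, Z=1, W=3) weight 2/55
  (X=0, Y=2, Z=1, W=0) weight 3/110
  (X=0, Y=2, Z=1, W=1) weight 1/55
  (X=0, Y=2, Z=1, W=2) weight 1/55
  (X=0, Y=2, Z=1, W=3) weight 2/55
  (X=1, Y=1, Z=1, W=0) weight 2/165
  … 15 more
Group by X:
  weight(X=0) = 3/10
  weight(X=1) = 2/15
Total weight = 3/10 + 2/15 = 13/30
P(X=0 | obs) = 3/10 / 13/30 = 9/13
P(X=1 | obs) = 2/15 / 13/30 = 4/13

P(X=0) = 9/13, P(X=1) = 4/13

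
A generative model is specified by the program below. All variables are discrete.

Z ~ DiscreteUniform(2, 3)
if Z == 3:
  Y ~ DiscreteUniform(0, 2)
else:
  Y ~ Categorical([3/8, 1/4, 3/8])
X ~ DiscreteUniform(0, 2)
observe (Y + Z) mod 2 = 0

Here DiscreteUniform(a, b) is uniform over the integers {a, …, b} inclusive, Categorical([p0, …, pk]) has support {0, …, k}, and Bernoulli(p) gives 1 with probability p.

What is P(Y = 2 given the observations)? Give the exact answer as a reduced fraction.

Enumerate traces; 9 have nonzero weight after conditioning:
  (Z=2, Y=0, X=0) weight 1/16
  (Z=2, Y=0, X=1) weight 1/16
  (Z=2, Y=0, X=2) weight 1/16
  (Z=2, Y=2, X=0) weight 1/16
  (Z=2, Y=2, X=1) weight 1/16
  (Z=2, Y=2, X=2) weight 1/16
  (Z=3, Y=1, X=0) weight 1/18
  (Z=3, Y=1, X=1) weight 1/18
  … 1 more
Group by Y:
  weight(Y=0) = 3/16
  weight(Y=1) = 1/6
  weight(Y=2) = 3/16
Total weight = 3/16 + 1/6 + 3/16 = 13/24
P(Y=0 | obs) = 3/16 / 13/24 = 9/26
P(Y=1 | obs) = 1/6 / 13/24 = 4/13
P(Y=2 | obs) = 3/16 / 13/24 = 9/26

P(Y = 2 | obs) = 9/26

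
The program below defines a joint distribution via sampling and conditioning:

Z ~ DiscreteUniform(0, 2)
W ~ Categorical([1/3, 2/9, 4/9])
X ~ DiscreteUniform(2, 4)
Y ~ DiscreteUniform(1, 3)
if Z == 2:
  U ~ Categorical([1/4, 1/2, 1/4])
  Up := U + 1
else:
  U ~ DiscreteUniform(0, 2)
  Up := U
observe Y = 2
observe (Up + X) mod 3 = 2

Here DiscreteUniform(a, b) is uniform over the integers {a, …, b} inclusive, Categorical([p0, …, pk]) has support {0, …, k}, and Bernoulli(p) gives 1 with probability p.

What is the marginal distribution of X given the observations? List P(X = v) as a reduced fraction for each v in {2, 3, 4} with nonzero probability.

P(X=2) = 11/36, P(X=3) = 7/18, P(X=4) = 11/36

Enumerate traces; 27 have nonzero weight after conditioning:
  (Z=0, W=0, X=2, Y=2, U=0) weight 1/243
  (Z=0, W=0, X=3, Y=2, U=2) weight 1/243
  (Z=0, W=0, X=4, Y=2, U=1) weight 1/243
  (Z=0, W=1, X=2, Y=2, U=0) weight 2/729
  (Z=0, W=1, X=3, Y=2, U=2) weight 2/729
  (Z=0, W=1, X=4, Y=2, U=1) weight 2/729
  (Z=0, W=2, X=2, Y=2, U=0) weight 4/729
  (Z=0, W=2, X=3, Y=2, U=2) weight 4/729
  … 19 more
Group by X:
  weight(X=2) = 11/324
  weight(X=3) = 7/162
  weight(X=4) = 11/324
Total weight = 11/324 + 7/162 + 11/324 = 1/9
P(X=2 | obs) = 11/324 / 1/9 = 11/36
P(X=3 | obs) = 7/162 / 1/9 = 7/18
P(X=4 | obs) = 11/324 / 1/9 = 11/36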